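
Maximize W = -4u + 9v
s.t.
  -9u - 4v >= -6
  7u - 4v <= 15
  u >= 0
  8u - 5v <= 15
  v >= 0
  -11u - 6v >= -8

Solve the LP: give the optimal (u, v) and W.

u = 0, v = 4/3, maximum W = 12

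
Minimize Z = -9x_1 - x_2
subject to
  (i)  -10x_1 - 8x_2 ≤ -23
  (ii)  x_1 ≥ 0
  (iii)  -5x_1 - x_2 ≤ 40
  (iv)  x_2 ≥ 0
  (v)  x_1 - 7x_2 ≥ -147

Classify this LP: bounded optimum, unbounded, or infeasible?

unbounded

From the feasible point (0, 23/8), moving in the direction (7, 1) keeps every constraint satisfied while Z decreases without bound.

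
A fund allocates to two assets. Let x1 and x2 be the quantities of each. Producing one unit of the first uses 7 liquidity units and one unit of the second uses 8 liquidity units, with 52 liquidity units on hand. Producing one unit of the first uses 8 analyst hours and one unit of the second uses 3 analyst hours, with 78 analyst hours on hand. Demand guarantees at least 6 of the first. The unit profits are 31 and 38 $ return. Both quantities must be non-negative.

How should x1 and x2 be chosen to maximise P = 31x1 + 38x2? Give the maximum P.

Feasible corners and P = 31x1 + 38x2:
  (52/7, 0) → P = 1612/7
  (6, 0) → P = 186
  (6, 5/4) → P = 467/2

x1 = 6, x2 = 5/4, maximum P = 467/2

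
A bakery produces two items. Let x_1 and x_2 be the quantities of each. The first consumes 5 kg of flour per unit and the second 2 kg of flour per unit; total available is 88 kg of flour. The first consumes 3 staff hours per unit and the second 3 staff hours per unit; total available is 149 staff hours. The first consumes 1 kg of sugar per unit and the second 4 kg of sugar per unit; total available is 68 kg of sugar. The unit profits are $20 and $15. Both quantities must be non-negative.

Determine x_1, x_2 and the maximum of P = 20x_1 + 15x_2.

x_1 = 12, x_2 = 14, maximum P = 450

Feasible corners and P = 20x_1 + 15x_2:
  (0, 0) → P = 0
  (0, 17) → P = 255
  (88/5, 0) → P = 352
  (12, 14) → P = 450

At the optimal vertex, 5x_1 + 2x_2 = 88 and x_1 + 4x_2 = 68.
Solving simultaneously gives x_1 = 12, x_2 = 14.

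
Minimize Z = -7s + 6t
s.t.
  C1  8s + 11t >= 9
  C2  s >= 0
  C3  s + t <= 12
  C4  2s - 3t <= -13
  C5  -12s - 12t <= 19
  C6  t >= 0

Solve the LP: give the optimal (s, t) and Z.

Vertices and Z = -7s + 6t:
  (0, 12) → Z = 72
  (0, 13/3) → Z = 26
  (23/5, 37/5) → Z = 61/5

The binding constraints are s + t = 12 and 2s - 3t = -13.
Solving simultaneously gives s = 23/5, t = 37/5.

s = 23/5, t = 37/5, minimum Z = 61/5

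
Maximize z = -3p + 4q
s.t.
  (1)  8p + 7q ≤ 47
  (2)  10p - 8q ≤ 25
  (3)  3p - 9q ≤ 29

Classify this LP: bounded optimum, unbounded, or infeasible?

unbounded

From the feasible point (551/134, 135/67), moving in the direction (-7, 8) keeps every constraint satisfied while z increases without bound.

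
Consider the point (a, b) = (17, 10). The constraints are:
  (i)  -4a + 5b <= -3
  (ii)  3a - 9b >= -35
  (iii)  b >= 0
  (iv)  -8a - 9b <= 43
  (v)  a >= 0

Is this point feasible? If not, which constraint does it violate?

not feasible — violates (ii)

Constraint (ii): 3a - 9b = -39, which is not ≥ -35. All other constraints are satisfied.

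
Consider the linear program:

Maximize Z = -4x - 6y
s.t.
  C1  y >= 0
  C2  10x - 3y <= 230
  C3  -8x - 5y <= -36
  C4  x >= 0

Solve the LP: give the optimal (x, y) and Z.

x = 9/2, y = 0, maximum Z = -18

Corner points and Z = -4x - 6y:
  (23, 0) → Z = -92
  (9/2, 0) → Z = -18
  (0, 36/5) → Z = -216/5
The feasible region is unbounded (it extends along (0, 1), (3, 10)), but Z strictly decreases along every unbounded feasible direction, so there is no improving ray and the maximum is attained at a vertex.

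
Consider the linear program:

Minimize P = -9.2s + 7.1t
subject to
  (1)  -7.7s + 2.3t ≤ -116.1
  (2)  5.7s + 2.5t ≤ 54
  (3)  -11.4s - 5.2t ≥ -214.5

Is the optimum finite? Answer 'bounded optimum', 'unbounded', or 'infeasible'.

unbounded

From the feasible point (41445/3236, -24597/3236), moving in the direction (2.5, -5.7) keeps every constraint satisfied while P decreases without bound.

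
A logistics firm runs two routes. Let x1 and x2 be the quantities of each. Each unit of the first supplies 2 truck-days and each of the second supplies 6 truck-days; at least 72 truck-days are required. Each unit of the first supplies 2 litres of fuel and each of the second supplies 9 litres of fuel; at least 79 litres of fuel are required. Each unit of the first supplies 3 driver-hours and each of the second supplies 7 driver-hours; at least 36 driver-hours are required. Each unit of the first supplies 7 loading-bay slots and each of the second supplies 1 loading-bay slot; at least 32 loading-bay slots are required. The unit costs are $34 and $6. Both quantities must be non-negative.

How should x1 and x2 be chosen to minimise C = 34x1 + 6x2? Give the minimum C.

The feasible region is unbounded (it extends along (0, 1), (1, 0)), but C strictly increases along every unbounded feasible direction, so there is no improving ray and the minimum is attained at a vertex.

x1 = 3, x2 = 11, minimum C = 168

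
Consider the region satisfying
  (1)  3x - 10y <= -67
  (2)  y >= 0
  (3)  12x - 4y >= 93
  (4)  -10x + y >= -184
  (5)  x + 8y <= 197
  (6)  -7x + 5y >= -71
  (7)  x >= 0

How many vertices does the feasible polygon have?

Intersecting each pair of boundary lines and keeping only the points that satisfy every inequality leaves:
  (599/54, 361/36)
  (19, 62/5)
  (383/25, 2271/100)
  (1669/81, 1786/81)
  (849/43, 578/43)

5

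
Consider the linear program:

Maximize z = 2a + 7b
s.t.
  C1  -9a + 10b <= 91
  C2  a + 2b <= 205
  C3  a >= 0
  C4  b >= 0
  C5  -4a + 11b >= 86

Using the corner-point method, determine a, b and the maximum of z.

a = 467/7, b = 484/7, maximum z = 4322/7

Extreme points and z = 2a + 7b:
  (467/7, 484/7) → z = 4322/7
  (0, 91/10) → z = 637/10
  (2083/19, 906/19) → z = 10508/19
  (0, 86/11) → z = 602/11

At the optimal vertex, -9a + 10b = 91 and a + 2b = 205.
Solving simultaneously gives a = 467/7, b = 484/7.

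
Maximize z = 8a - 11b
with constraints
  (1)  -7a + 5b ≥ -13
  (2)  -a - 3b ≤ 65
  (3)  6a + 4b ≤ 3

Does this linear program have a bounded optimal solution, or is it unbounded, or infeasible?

bounded optimum

Extreme points and z = 8a - 11b:
  (-11, -18) → z = 110
  (67/58, -57/58) → z = 1163/58
The feasible region has finitely many vertices and no improving ray; the maximum is 110 at (-11, -18).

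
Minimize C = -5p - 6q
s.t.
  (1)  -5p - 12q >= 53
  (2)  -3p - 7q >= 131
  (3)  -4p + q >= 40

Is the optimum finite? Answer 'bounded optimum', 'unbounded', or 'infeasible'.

Extreme points and C = -5p - 6q:
  (-1201, 496) → C = 3029
  (-411/31, -404/31) → C = 4479/31
The feasible region has finitely many vertices and no improving ray; the minimum is 4479/31 at (-411/31, -404/31).

bounded optimum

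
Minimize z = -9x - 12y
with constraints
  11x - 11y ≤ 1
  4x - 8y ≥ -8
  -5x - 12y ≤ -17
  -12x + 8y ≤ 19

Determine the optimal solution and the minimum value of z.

x = 24/11, y = 23/11, minimum z = -492/11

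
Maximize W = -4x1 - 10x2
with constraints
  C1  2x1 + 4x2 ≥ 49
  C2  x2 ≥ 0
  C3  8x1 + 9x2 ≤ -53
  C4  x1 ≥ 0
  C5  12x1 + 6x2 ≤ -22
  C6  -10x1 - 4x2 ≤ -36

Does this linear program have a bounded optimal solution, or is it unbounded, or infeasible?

infeasible

The boundaries 12x1 + 6x2 = -22 and -10x1 - 4x2 = -36 meet at (76/3, -163/3), but that point violates 2x1 + 4x2 ≥ 49. Every candidate vertex is excluded by some other constraint, so the feasible region is empty.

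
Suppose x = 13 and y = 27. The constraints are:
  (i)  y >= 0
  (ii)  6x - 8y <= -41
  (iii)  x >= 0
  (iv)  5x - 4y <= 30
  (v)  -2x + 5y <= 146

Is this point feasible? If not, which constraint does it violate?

(i): 27 ≥ 0 ✓
(ii): -138 ≤ -41 ✓
(iii): 13 ≥ 0 ✓
(iv): -43 ≤ 30 ✓
(v): 109 ≤ 146 ✓

feasible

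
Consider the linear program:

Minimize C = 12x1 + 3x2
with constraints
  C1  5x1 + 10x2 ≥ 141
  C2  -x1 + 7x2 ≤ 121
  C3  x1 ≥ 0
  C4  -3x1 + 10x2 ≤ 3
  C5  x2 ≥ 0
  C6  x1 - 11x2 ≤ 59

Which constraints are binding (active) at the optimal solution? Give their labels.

Extreme points and C = 12x1 + 3x2:
  (69/4, 219/40) → C = 8937/40
  (141/5, 0) → C = 1692/5
  (1189/11, 360/11) → C = 15348/11
  (59, 0) → C = 708
The feasible region is unbounded (it extends along (11, 1), (7, 1)), but C strictly increases along every unbounded feasible direction, so there is no improving ray and the minimum is attained at a vertex.

The minimum is at (69/4, 219/40). Substituting into each constraint, equality holds for C1 and C4; the remaining constraints have slack.

C1 and C4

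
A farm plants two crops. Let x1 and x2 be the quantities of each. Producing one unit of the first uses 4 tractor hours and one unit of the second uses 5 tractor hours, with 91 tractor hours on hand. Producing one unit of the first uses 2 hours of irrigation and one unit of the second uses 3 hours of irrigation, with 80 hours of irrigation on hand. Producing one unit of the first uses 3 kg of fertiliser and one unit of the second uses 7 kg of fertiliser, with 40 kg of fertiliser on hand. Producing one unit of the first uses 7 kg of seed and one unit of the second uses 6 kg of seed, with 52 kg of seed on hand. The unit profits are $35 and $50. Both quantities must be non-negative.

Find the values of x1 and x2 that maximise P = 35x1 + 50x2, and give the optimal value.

x1 = 4, x2 = 4, maximum P = 340

Corner points and P = 35x1 + 50x2:
  (0, 0) → P = 0
  (0, 40/7) → P = 2000/7
  (52/7, 0) → P = 260
  (4, 4) → P = 340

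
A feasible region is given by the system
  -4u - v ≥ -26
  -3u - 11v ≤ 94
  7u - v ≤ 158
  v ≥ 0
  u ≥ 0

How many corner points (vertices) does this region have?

Of the 10 pairwise boundary intersections, those satisfying every inequality are:
  (13/2, 0)
  (0, 26)
  (0, 0)

3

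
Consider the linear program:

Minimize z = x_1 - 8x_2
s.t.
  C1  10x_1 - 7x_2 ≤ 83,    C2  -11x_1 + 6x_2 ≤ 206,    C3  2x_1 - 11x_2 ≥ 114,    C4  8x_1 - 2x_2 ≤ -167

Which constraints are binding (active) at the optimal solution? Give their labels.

C3 and C4

Corner points and z = x_1 - 8x_2:
  (-1940/17, -2973/17) → z = 21844/17
  (-445/12, -389/6) → z = 5779/12
  (-2950/109, -1666/109) → z = 10378/109
  (-295/12, -89/6) → z = 1129/12

The minimum is at (-295/12, -89/6). Substituting into each constraint, equality holds for C3 and C4; the remaining constraints have slack.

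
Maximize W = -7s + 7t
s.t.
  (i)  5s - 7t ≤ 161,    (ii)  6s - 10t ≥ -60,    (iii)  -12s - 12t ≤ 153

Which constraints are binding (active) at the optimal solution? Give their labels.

Corner points and W = -7s + 7t:
  (1015/4, 633/4) → W = -1337/2
  (287/48, -899/48) → W = -4151/24
  (-375/32, -33/32) → W = 1197/16

The maximum is at (-375/32, -33/32). Substituting into each constraint, equality holds for (ii) and (iii); the remaining constraints have slack.

(ii) and (iii)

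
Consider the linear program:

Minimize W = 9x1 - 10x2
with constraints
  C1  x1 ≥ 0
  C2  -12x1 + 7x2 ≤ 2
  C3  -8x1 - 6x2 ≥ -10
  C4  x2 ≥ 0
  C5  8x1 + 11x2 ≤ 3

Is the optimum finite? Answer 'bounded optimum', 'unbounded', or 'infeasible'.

bounded optimum

Extreme points and W = 9x1 - 10x2:
  (0, 0) → W = 0
  (0, 3/11) → W = -30/11
  (3/8, 0) → W = 27/8
The feasible region has finitely many vertices and no improving ray; the minimum is -30/11 at (0, 3/11).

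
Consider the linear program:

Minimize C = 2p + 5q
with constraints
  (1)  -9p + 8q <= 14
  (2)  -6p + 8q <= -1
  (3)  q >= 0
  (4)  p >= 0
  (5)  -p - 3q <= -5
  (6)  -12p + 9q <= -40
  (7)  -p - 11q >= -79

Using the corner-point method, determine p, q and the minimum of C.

Extreme points and C = 2p + 5q:
  (311/42, 38/7) → C = 881/21
  (643/74, 473/74) → C = 3651/74
  (5, 0) → C = 10
  (79, 0) → C = 158
  (11/3, 4/9) → C = 86/9

At the optimal vertex, -p - 3q = -5 and -12p + 9q = -40.
Solving simultaneously gives p = 11/3, q = 4/9.

p = 11/3, q = 4/9, minimum C = 86/9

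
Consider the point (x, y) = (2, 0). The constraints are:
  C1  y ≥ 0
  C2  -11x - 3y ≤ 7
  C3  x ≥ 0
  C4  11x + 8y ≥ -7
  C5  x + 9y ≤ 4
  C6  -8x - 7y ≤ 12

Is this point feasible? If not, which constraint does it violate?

C1: 0 ≥ 0 ✓
C2: -22 ≤ 7 ✓
C3: 2 ≥ 0 ✓
C4: 22 ≥ -7 ✓
C5: 2 ≤ 4 ✓
C6: -16 ≤ 12 ✓

feasible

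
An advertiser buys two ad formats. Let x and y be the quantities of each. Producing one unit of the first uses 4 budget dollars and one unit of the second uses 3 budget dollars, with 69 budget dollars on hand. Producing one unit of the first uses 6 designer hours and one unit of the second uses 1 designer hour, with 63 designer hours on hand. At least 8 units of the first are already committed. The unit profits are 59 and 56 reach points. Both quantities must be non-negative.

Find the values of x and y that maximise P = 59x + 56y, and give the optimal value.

x = 8, y = 37/3, maximum P = 3488/3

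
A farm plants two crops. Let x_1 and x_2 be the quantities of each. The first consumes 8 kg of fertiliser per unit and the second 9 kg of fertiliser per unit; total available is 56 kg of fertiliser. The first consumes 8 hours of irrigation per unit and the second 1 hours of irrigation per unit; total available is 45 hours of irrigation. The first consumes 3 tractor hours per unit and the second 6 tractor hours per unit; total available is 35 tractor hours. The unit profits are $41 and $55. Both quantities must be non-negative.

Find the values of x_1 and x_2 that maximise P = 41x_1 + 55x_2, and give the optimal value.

x_1 = 1, x_2 = 16/3, maximum P = 1003/3

Corner points and P = 41x_1 + 55x_2:
  (0, 0) → P = 0
  (0, 35/6) → P = 1925/6
  (45/8, 0) → P = 1845/8
  (349/64, 11/8) → P = 19149/64
  (1, 16/3) → P = 1003/3

The optimum lies where 8x_1 + 9x_2 = 56 and 3x_1 + 6x_2 = 35.
Solving simultaneously gives x_1 = 1, x_2 = 16/3.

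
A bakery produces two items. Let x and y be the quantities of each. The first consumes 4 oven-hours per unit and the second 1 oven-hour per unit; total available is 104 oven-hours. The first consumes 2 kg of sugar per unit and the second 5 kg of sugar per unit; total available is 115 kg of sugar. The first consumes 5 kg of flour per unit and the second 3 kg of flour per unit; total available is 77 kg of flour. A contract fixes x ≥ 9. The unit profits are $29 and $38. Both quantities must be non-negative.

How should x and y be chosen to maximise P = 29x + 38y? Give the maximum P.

Feasible corners and P = 29x + 38y:
  (77/5, 0) → P = 2233/5
  (9, 0) → P = 261
  (9, 32/3) → P = 1999/3

At the optimal vertex, 5x + 3y = 77 and x = 9.
Solving simultaneously gives x = 9, y = 32/3.

x = 9, y = 32/3, maximum P = 1999/3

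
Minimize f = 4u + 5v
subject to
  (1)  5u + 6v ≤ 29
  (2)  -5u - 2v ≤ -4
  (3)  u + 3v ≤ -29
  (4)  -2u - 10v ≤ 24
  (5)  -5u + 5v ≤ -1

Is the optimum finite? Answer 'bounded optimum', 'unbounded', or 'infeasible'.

The boundaries 5u + 6v = 29 and u + 3v = -29 meet at (29, -58/3), but that point violates -2u - 10v ≤ 24. Every candidate vertex is excluded by some other constraint, so the feasible region is empty.

infeasible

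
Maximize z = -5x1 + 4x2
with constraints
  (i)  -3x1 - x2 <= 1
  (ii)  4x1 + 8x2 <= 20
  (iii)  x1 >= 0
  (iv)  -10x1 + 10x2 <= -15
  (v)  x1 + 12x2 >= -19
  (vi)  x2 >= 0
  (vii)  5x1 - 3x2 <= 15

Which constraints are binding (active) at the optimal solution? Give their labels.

(iv) and (vi)

Extreme points and z = -5x1 + 4x2:
  (8/3, 7/6) → z = -26/3
  (45/13, 10/13) → z = -185/13
  (3/2, 0) → z = -15/2
  (3, 0) → z = -15

The maximum is at (3/2, 0). Substituting into each constraint, equality holds for (iv) and (vi); the remaining constraints have slack.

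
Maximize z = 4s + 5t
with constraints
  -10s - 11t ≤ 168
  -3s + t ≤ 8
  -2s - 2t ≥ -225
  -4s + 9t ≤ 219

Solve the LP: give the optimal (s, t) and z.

s = 1587/26, t = 669/13, maximum z = 6519/13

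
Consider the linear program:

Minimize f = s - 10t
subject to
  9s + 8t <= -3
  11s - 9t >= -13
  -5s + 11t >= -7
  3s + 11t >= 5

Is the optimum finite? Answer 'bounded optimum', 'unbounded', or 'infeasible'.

The boundaries 9s + 8t = -3 and 11s - 9t = -13 meet at (-131/169, 84/169), but that point violates 3s + 11t ≥ 5. Every candidate vertex is excluded by some other constraint, so the feasible region is empty.

infeasible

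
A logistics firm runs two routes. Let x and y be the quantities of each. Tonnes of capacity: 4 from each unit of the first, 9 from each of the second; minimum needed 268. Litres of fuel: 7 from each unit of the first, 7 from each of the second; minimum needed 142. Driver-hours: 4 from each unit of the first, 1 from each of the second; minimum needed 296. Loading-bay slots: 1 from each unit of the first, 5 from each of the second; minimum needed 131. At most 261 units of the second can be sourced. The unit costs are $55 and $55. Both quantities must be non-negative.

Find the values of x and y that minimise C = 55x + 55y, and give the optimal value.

x = 71, y = 12, minimum C = 4565

The feasible region is unbounded (it extends along (1, 0)), but C strictly increases along every unbounded feasible direction, so there is no improving ray and the minimum is attained at a vertex.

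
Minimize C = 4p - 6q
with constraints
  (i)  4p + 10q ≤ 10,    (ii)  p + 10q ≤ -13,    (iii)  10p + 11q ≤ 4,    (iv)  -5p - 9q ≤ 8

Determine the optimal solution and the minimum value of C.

p = 37/41, q = -57/41, minimum C = 490/41

Extreme points and C = 4p - 6q:
  (183/89, -134/89) → C = 1536/89
  (37/41, -57/41) → C = 490/41
  (124/35, -20/7) → C = 1096/35

At the optimal vertex, p + 10q = -13 and -5p - 9q = 8.
Solving simultaneously gives p = 37/41, q = -57/41.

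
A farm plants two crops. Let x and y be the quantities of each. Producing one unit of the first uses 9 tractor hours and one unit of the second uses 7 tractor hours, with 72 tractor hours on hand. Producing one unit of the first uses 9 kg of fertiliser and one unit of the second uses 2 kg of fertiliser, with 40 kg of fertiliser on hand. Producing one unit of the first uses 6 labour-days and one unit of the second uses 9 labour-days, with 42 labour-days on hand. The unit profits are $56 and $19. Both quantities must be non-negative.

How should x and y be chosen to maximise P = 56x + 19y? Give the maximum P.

Extreme points and P = 56x + 19y:
  (0, 0) → P = 0
  (0, 14/3) → P = 266/3
  (40/9, 0) → P = 2240/9
  (4, 2) → P = 262

The optimum lies where 9x + 2y = 40 and 6x + 9y = 42.
Solving simultaneously gives x = 4, y = 2.

x = 4, y = 2, maximum P = 262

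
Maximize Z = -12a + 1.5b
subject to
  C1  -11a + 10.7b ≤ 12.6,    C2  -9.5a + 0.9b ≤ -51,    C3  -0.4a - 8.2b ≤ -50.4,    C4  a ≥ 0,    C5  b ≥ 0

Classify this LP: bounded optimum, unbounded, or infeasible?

Vertices and Z = -12a + 1.5b:
  (55704/9175, 13614/1835) → Z = -566343/9175
  (23178/3913, 22920/3913) → Z = -243756/3913
  (126, 0) → Z = -1512
The feasible region has finitely many vertices and no improving ray; the maximum is -566343/9175 at (55704/9175, 13614/1835).

bounded optimum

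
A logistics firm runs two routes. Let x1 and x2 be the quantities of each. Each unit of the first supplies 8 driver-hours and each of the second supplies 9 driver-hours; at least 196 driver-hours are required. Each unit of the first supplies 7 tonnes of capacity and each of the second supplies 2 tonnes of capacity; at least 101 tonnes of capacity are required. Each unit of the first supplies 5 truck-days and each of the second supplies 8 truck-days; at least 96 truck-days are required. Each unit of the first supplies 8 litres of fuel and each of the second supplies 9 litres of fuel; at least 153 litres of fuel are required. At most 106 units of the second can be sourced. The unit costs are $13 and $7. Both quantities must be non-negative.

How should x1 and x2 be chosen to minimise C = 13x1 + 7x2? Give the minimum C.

x1 = 11, x2 = 12, minimum C = 227

The feasible region is unbounded (it extends along (1, 0)), but C strictly increases along every unbounded feasible direction, so there is no improving ray and the minimum is attained at a vertex.

The optimum lies where 8x1 + 9x2 = 196 and 7x1 + 2x2 = 101.
Solving simultaneously gives x1 = 11, x2 = 12.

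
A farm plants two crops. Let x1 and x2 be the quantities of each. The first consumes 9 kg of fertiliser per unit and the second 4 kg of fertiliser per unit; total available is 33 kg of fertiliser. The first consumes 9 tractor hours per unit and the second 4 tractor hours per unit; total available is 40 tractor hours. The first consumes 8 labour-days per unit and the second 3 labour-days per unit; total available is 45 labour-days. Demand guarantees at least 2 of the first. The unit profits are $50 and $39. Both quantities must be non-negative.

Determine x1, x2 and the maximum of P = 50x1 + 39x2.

x1 = 2, x2 = 15/4, maximum P = 985/4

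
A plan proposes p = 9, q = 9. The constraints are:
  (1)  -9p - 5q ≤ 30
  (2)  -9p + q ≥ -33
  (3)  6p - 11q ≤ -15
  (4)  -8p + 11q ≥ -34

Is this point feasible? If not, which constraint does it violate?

Constraint (2): -9p + q = -72, which is not ≥ -33. All other constraints are satisfied.

not feasible — violates (2)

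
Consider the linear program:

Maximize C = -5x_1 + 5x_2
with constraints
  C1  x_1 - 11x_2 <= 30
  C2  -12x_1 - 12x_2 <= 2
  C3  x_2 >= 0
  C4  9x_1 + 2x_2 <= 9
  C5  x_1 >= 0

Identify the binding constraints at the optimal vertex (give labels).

Extreme points and C = -5x_1 + 5x_2:
  (1, 0) → C = -5
  (0, 0) → C = 0
  (0, 9/2) → C = 45/2

The maximum is at (0, 9/2). Substituting into each constraint, equality holds for C4 and C5; the remaining constraints have slack.

C4 and C5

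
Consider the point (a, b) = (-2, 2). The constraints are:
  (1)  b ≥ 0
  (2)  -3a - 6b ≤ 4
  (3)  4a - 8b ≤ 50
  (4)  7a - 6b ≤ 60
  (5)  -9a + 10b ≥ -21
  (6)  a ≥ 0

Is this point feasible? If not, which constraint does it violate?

not feasible — violates (6)

Constraint (6): a = -2, which is not ≥ 0. All other constraints are satisfied.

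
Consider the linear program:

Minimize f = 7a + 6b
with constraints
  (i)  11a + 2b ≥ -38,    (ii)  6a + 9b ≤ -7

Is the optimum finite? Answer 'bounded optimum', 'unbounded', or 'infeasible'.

From the feasible point (-328/87, 151/87), moving in the direction (2, -11) keeps every constraint satisfied while f decreases without bound.

unbounded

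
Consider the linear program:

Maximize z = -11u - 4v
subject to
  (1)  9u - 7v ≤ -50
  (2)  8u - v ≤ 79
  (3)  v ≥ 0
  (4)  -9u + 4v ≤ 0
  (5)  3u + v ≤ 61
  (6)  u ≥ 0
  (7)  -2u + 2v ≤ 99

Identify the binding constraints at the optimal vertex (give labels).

(1) and (4)

Feasible corners and z = -11u - 4v:
  (200/27, 50/3) → z = -4000/27
  (377/30, 233/10) → z = -6943/30
  (244/21, 183/7) → z = -4880/21

The maximum is at (200/27, 50/3). Substituting into each constraint, equality holds for (1) and (4); the remaining constraints have slack.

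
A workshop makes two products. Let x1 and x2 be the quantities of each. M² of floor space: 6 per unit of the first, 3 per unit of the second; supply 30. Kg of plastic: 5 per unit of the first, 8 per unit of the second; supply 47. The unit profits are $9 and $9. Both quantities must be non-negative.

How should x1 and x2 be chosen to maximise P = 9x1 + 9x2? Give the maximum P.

x1 = 3, x2 = 4, maximum P = 63

Feasible corners and P = 9x1 + 9x2:
  (0, 0) → P = 0
  (0, 47/8) → P = 423/8
  (5, 0) → P = 45
  (3, 4) → P = 63

The optimum lies where 6x1 + 3x2 = 30 and 5x1 + 8x2 = 47.
Solving simultaneously gives x1 = 3, x2 = 4.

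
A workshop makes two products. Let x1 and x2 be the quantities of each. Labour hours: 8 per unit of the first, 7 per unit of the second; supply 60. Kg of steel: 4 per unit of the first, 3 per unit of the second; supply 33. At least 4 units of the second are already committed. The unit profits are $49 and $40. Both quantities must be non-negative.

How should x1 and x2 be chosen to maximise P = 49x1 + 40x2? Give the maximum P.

Feasible corners and P = 49x1 + 40x2:
  (0, 60/7) → P = 2400/7
  (0, 4) → P = 160
  (4, 4) → P = 356

x1 = 4, x2 = 4, maximum P = 356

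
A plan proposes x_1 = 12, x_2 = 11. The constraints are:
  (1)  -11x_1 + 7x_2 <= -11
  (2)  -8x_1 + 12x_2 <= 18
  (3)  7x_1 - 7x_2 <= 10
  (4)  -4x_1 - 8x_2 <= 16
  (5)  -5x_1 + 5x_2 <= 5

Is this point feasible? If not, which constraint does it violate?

not feasible — violates (2)

Constraint (2): -8x_1 + 12x_2 = 36, which is not ≤ 18. All other constraints are satisfied.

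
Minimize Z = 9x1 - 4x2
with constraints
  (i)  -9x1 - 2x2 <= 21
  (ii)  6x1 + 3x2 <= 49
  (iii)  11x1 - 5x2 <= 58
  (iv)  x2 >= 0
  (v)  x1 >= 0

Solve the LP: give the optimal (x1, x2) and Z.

x1 = 0, x2 = 49/3, minimum Z = -196/3

Feasible corners and Z = 9x1 - 4x2:
  (419/63, 191/63) → Z = 3007/63
  (0, 49/3) → Z = -196/3
  (58/11, 0) → Z = 522/11
  (0, 0) → Z = 0

At the optimal vertex, 6x1 + 3x2 = 49 and x1 = 0.
Solving simultaneously gives x1 = 0, x2 = 49/3.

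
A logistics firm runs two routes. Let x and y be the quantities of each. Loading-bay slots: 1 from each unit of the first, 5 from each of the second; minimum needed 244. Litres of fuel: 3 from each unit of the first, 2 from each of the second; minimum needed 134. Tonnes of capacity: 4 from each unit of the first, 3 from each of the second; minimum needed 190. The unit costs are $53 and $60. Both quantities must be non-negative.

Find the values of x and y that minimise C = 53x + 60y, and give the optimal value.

The feasible region is unbounded (it extends along (0, 1), (1, 0)), but C strictly increases along every unbounded feasible direction, so there is no improving ray and the minimum is attained at a vertex.

The optimum lies where x + 5y = 244 and 3x + 2y = 134.
Solving simultaneously gives x = 14, y = 46.

x = 14, y = 46, minimum C = 3502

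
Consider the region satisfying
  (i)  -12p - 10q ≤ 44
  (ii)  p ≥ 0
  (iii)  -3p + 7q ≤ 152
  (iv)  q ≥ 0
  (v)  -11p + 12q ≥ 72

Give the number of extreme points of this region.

The feasible vertices (each the meet of two boundaries and inside every other half-plane) are:
  (0, 152/7)
  (0, 6)
  (1320/41, 1456/41)

3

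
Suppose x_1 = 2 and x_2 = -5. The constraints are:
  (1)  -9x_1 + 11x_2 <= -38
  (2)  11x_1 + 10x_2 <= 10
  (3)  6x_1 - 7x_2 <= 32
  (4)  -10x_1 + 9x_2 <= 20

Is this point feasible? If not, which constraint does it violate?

not feasible — violates (3)

Constraint (3): 6x_1 - 7x_2 = 47, which is not ≤ 32. All other constraints are satisfied.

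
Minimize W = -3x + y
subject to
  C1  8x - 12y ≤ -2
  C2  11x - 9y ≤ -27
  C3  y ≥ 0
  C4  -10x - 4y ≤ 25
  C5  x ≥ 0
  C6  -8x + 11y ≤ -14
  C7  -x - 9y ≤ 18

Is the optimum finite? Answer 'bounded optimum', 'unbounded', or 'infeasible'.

The boundaries 8x - 12y = -2 and -8x + 11y = -14 meet at (95/4, 16), but that point violates 11x - 9y ≤ -27. Every candidate vertex is excluded by some other constraint, so the feasible region is empty.

infeasible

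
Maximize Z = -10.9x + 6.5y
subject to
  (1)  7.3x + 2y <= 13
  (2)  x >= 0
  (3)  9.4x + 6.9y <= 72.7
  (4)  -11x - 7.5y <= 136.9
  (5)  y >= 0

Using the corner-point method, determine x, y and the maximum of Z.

x = 0, y = 6.5, maximum Z = 42.25

Extreme points and Z = -10.9x + 6.5y:
  (0, 13/2) → Z = 169/4
  (130/73, 0) → Z = -1417/73
  (0, 0) → Z = 0

The binding constraints are 7.3x + 2y = 13 and x = 0.
Solving simultaneously gives x = 0, y = 13/2.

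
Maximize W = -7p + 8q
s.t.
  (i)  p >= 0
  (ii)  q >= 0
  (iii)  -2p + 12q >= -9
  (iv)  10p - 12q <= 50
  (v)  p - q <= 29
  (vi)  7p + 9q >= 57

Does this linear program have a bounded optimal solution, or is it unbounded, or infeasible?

From the feasible point (0, 19/3), moving in the direction (0, 1) keeps every constraint satisfied while W increases without bound.

unbounded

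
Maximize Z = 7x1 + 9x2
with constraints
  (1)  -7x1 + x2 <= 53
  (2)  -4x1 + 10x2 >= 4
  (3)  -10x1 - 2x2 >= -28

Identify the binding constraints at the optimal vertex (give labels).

Vertices and Z = 7x1 + 9x2:
  (-263/33, -92/33) → Z = -2669/33
  (-13/4, 121/4) → Z = 499/2
  (68/27, 38/27) → Z = 818/27

The maximum is at (-13/4, 121/4). Substituting into each constraint, equality holds for (1) and (3); the remaining constraints have slack.

(1) and (3)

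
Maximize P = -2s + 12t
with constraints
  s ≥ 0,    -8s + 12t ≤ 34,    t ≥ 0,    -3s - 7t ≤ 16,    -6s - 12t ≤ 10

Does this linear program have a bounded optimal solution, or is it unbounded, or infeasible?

unbounded

From the feasible point (0, 17/6), moving in the direction (12, 8) keeps every constraint satisfied while P increases without bound.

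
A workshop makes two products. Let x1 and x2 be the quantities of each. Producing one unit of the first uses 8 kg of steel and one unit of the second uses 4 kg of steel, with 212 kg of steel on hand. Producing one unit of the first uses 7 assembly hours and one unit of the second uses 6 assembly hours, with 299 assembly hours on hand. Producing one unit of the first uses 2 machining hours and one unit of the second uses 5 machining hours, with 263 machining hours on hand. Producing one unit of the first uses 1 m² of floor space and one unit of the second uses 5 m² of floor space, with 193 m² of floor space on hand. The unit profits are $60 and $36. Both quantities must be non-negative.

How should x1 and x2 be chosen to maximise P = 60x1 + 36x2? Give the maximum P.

x1 = 8, x2 = 37, maximum P = 1812

Extreme points and P = 60x1 + 36x2:
  (0, 0) → P = 0
  (0, 193/5) → P = 6948/5
  (53/2, 0) → P = 1590
  (8, 37) → P = 1812

The optimum lies where 8x1 + 4x2 = 212 and x1 + 5x2 = 193.
Solving simultaneously gives x1 = 8, x2 = 37.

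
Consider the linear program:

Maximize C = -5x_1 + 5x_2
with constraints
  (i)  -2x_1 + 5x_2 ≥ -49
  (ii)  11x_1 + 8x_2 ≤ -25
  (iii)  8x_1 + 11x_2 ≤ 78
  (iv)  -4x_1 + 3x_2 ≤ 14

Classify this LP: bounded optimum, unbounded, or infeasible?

bounded optimum

Extreme points and C = -5x_1 + 5x_2:
  (267/71, -589/71) → C = -4280/71
  (-31/2, -16) → C = -5/2
  (-187/65, 54/65) → C = 241/13
The feasible region has finitely many vertices and no improving ray; the maximum is 241/13 at (-187/65, 54/65).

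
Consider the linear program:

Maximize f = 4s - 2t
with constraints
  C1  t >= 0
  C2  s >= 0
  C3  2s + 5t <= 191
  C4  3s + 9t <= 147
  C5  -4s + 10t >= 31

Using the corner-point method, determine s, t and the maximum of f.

s = 397/22, t = 227/22, maximum f = 567/11

Feasible corners and f = 4s - 2t:
  (0, 49/3) → f = -98/3
  (0, 31/10) → f = -31/5
  (397/22, 227/22) → f = 567/11

The optimum lies where 3s + 9t = 147 and -4s + 10t = 31.
Solving simultaneously gives s = 397/22, t = 227/22.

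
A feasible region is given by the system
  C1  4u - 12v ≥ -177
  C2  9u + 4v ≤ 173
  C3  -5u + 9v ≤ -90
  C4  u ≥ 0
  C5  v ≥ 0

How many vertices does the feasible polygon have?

Of the 10 pairwise boundary intersections, those satisfying every inequality are:
  (1917/101, 55/101)
  (173/9, 0)
  (18, 0)

3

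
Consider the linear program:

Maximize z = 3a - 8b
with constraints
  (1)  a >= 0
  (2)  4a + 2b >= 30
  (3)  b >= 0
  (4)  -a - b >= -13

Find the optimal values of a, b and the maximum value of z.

a = 13, b = 0, maximum z = 39

Feasible corners and z = 3a - 8b:
  (15/2, 0) → z = 45/2
  (2, 11) → z = -82
  (13, 0) → z = 39

At the optimal vertex, b = 0 and -a - b = -13.
Solving simultaneously gives a = 13, b = 0.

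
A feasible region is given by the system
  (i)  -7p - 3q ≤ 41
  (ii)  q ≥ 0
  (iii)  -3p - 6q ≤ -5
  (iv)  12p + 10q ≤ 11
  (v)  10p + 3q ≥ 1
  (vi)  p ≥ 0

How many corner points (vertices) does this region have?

3

Pairwise boundary intersections that survive every other constraint:
  (8/21, 9/14)
  (0, 5/6)
  (0, 11/10)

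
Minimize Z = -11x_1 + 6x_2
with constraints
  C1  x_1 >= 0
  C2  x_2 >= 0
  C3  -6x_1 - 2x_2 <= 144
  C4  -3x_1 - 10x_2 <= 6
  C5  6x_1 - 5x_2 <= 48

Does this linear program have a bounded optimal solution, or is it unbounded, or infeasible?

From the feasible point (0, 0), moving in the direction (5, 6) keeps every constraint satisfied while Z decreases without bound.

unbounded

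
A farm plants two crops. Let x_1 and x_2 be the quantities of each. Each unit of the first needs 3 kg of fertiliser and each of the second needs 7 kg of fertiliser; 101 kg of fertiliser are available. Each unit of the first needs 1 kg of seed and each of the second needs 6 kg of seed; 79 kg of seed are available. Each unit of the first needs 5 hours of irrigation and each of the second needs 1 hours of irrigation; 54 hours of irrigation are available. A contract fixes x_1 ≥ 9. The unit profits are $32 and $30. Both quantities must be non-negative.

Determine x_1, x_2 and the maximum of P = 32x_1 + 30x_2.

Extreme points and P = 32x_1 + 30x_2:
  (54/5, 0) → P = 1728/5
  (9, 0) → P = 288
  (9, 9) → P = 558

The optimum lies where 5x_1 + x_2 = 54 and x_1 = 9.
Solving simultaneously gives x_1 = 9, x_2 = 9.

x_1 = 9, x_2 = 9, maximum P = 558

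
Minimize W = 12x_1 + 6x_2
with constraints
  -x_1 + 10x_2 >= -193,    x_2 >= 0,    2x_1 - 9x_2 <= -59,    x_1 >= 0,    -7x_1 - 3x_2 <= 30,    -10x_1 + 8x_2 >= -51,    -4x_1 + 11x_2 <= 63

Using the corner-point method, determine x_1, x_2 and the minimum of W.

x_1 = 41/7, x_2 = 55/7, minimum W = 822/7

Feasible corners and W = 12x_1 + 6x_2:
  (931/74, 346/37) → W = 7662/37
  (41/7, 55/7) → W = 822/7
  (355/26, 139/13) → W = 228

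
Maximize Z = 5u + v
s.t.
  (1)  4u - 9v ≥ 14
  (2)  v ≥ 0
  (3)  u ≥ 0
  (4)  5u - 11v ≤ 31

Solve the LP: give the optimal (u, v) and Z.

u = 125, v = 54, maximum Z = 679

Feasible corners and Z = 5u + v:
  (7/2, 0) → Z = 35/2
  (125, 54) → Z = 679
  (31/5, 0) → Z = 31

The binding constraints are 4u - 9v = 14 and 5u - 11v = 31.
Solving simultaneously gives u = 125, v = 54.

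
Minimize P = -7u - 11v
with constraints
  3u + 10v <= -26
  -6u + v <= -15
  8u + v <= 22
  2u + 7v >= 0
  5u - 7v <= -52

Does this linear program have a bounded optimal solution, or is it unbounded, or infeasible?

infeasible

The boundaries 3u + 10v = -26 and 2u + 7v = 0 meet at (-182, 52), but that point violates -6u + v ≤ -15. Every candidate vertex is excluded by some other constraint, so the feasible region is empty.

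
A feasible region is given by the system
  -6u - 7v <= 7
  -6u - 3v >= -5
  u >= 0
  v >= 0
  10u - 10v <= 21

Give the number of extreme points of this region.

3

Intersecting each pair of boundary lines and keeping only the points that satisfy every inequality leaves:
  (0, 5/3)
  (5/6, 0)
  (0, 0)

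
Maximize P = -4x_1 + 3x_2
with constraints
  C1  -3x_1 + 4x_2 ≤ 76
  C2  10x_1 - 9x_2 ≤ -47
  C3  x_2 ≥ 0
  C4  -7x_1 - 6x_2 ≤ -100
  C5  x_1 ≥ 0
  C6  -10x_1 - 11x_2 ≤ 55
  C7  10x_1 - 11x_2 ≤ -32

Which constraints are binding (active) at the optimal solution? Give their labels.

Vertices and P = -4x_1 + 3x_2:
  (496/13, 619/13) → P = -127/13
  (0, 19) → P = 57
  (206/41, 443/41) → P = 505/41
  (0, 50/3) → P = 50

The maximum is at (0, 19). Substituting into each constraint, equality holds for C1 and C5; the remaining constraints have slack.

C1 and C5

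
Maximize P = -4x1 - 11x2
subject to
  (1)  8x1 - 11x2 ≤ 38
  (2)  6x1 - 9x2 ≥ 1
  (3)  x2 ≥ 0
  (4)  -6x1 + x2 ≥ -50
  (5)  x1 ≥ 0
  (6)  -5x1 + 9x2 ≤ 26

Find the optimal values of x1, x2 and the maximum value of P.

x1 = 1/6, x2 = 0, maximum P = -2/3

Feasible corners and P = -4x1 - 11x2:
  (19/4, 0) → P = -19
  (256/29, 86/29) → P = -1970/29
  (1/6, 0) → P = -2/3
  (449/48, 49/8) → P = -2515/24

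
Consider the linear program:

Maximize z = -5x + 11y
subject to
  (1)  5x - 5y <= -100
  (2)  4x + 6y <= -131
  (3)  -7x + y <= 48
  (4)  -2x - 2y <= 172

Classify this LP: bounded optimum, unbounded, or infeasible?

infeasible

The boundaries 5x - 5y = -100 and 4x + 6y = -131 meet at (-251/10, -51/10), but that point violates -7x + y ≤ 48. Every candidate vertex is excluded by some other constraint, so the feasible region is empty.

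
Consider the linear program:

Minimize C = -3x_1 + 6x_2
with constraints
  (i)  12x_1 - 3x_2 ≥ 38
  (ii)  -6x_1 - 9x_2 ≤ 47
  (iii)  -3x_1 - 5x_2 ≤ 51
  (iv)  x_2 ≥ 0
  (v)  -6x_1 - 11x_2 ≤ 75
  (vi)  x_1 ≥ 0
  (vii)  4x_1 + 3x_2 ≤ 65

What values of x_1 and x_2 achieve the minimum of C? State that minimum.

x_1 = 65/4, x_2 = 0, minimum C = -195/4

Vertices and C = -3x_1 + 6x_2:
  (19/6, 0) → C = -19/2
  (103/16, 157/12) → C = 947/16
  (65/4, 0) → C = -195/4

The binding constraints are x_2 = 0 and 4x_1 + 3x_2 = 65.
Solving simultaneously gives x_1 = 65/4, x_2 = 0.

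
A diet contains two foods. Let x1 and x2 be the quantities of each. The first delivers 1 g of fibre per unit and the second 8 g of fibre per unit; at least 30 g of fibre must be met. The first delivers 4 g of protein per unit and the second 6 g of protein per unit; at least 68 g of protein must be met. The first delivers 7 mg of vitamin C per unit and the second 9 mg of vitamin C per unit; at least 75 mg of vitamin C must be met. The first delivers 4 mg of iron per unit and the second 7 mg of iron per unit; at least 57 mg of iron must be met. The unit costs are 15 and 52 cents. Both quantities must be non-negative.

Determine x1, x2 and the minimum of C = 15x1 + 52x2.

Corner points and C = 15x1 + 52x2:
  (0, 34/3) → C = 1768/3
  (30, 0) → C = 450
  (14, 2) → C = 314
The feasible region is unbounded (it extends along (0, 1), (1, 0)), but C strictly increases along every unbounded feasible direction, so there is no improving ray and the minimum is attained at a vertex.

The optimum lies where x1 + 8x2 = 30 and 4x1 + 6x2 = 68.
Solving simultaneously gives x1 = 14, x2 = 2.

x1 = 14, x2 = 2, minimum C = 314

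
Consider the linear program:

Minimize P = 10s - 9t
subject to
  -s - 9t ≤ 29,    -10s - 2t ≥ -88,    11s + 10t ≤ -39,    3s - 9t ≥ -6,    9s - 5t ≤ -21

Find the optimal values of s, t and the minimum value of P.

s = -35/4, t = -9/4, minimum P = -269/4

Corner points and P = 10s - 9t:
  (-35/4, -9/4) → P = -269/4
  (-167/43, -120/43) → P = -590/43
  (-137/43, -17/43) → P = -1217/43
  (-81/29, -24/29) → P = -594/29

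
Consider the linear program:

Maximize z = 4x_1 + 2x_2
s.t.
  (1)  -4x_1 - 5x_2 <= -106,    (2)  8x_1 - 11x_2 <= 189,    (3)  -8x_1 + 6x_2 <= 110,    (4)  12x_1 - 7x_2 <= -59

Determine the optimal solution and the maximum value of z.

x_1 = 26, x_2 = 53, maximum z = 210

The optimum lies where -8x_1 + 6x_2 = 110 and 12x_1 - 7x_2 = -59.
Solving simultaneously gives x_1 = 26, x_2 = 53.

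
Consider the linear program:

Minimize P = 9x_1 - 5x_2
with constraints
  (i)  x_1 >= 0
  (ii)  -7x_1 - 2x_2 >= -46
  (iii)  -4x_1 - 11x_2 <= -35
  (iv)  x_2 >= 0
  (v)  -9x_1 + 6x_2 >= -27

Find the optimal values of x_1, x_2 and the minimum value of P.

x_1 = 0, x_2 = 23, minimum P = -115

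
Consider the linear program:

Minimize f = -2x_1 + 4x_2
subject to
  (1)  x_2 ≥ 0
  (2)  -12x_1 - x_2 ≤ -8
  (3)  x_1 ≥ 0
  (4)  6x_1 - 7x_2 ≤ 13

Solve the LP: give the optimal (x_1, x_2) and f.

x_1 = 13/6, x_2 = 0, minimum f = -13/3

Feasible corners and f = -2x_1 + 4x_2:
  (2/3, 0) → f = -4/3
  (13/6, 0) → f = -13/3
  (0, 8) → f = 32
The feasible region is unbounded (it extends along (0, 1), (7, 6)), but f strictly increases along every unbounded feasible direction, so there is no improving ray and the minimum is attained at a vertex.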